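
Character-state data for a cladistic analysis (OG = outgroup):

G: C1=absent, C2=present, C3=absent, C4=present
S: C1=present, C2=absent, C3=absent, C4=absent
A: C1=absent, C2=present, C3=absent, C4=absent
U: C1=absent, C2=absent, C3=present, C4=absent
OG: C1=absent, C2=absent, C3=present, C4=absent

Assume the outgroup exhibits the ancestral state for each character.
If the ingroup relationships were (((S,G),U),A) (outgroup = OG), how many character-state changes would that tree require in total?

6

Map each character onto (((S,G),U),A) (rooted by OG) and count the minimum state changes it requires (Fitch parsimony):
C1: 1; C2: 2; C3: 2; C4: 1.
Total tree length = 6.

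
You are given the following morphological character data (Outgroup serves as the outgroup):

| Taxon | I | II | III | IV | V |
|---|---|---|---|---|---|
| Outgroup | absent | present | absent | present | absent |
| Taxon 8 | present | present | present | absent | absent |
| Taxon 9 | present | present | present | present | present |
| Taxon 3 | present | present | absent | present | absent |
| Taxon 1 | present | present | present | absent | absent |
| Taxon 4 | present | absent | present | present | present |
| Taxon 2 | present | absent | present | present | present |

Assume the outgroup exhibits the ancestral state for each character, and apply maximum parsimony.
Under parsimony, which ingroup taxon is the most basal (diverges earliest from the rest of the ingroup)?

Taxon 3

Character polarity is set by the outgroup: the derived state is whichever differs from the outgroup's state, so for II, IV the derived state is 'absent', and for the remaining characters it is 'present'.
All ingroup taxa share the derived state 'present' for I; it defines the ingroup but does not resolve relationships within it.
Only Taxon 2 and Taxon 4 show the derived state 'absent' for II, supporting them as a clade.
III (derived state 'present') is shared by Taxon 1, Taxon 2, Taxon 4, Taxon 8, and Taxon 9 — a synapomorphy uniting that clade.
Only Taxon 1 and Taxon 8 show the derived state 'absent' for IV, supporting them as a clade.
Only Taxon 2, Taxon 4, and Taxon 9 show the derived state 'present' for V, supporting them as a clade.
Most parsimonious ingroup topology: (((Taxon 8,Taxon 1),(Taxon 9,(Taxon 4,Taxon 2))),Taxon 3).
Taxon 3 is sister to the clade containing all other ingroup taxa, so it is the earliest-diverging (most basal) ingroup lineage.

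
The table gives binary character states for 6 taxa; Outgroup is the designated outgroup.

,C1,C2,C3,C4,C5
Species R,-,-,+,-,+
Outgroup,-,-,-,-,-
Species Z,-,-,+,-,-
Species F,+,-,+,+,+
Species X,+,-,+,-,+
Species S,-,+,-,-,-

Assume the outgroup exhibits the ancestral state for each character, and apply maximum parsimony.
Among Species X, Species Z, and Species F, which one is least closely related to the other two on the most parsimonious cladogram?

Species Z

The outgroup has state '-' for every character, so '+' is the derived state throughout.
Only Species F and Species X show the derived state '+' for C1, supporting them as a clade.
C2 (derived state '+') is unique to Species S (autapomorphy; uninformative for grouping).
Only Species F, Species R, Species X, and Species Z show the derived state '+' for C3, supporting them as a clade.
C4: derived state '+' in Species F only — an autapomorphy, so it tells us nothing about relationships among taxa.
C5 (derived state '+') is shared by Species F, Species R, and Species X — a synapomorphy uniting that clade.
Most parsimonious ingroup topology: ((((Species F,Species X),Species R),Species Z),Species S).
Species F and Species X share a more recent common ancestor with each other than either does with Species Z, so Species Z is the least closely related of the three.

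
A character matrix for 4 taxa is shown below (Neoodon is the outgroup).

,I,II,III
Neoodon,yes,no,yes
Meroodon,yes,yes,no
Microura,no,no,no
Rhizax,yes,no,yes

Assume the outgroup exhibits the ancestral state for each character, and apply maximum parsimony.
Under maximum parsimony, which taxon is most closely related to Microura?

Meroodon

Character polarity is set by the outgroup: the derived state is whichever differs from the outgroup's state, so for I, III the derived state is 'no', and for the remaining characters it is 'yes'.
I (derived state 'no') is unique to Microura (autapomorphy; uninformative for grouping).
II: derived state 'yes' in Meroodon only — an autapomorphy, so it tells us nothing about relationships among taxa.
III (derived state 'no') is shared by Meroodon and Microura — a synapomorphy uniting that clade.
Most parsimonious ingroup topology: ((Meroodon,Microura),Rhizax).
Microura and Meroodon form a cherry on this tree, so they are sister taxa.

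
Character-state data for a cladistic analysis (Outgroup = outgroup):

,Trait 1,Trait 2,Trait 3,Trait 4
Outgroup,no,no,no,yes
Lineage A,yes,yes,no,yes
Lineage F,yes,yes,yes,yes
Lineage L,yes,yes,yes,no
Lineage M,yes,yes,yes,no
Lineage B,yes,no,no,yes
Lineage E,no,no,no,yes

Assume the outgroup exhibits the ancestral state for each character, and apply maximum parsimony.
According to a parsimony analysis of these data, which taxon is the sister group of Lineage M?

Lineage L

Character polarity is set by the outgroup: the derived state is whichever differs from the outgroup's state, so for Trait 4 the derived state is 'no', and for the remaining characters it is 'yes'.
Only Lineage A, Lineage B, Lineage F, Lineage L, and Lineage M show the derived state 'yes' for Trait 1, supporting them as a clade.
Only Lineage A, Lineage F, Lineage L, and Lineage M show the derived state 'yes' for Trait 2, supporting them as a clade.
Only Lineage F, Lineage L, and Lineage M show the derived state 'yes' for Trait 3, supporting them as a clade.
Only Lineage L and Lineage M show the derived state 'no' for Trait 4, supporting them as a clade.
Most parsimonious ingroup topology: ((((Lineage F,(Lineage L,Lineage M)),Lineage A),Lineage B),Lineage E).
Lineage M and Lineage L form a cherry on this tree, so they are sister taxa.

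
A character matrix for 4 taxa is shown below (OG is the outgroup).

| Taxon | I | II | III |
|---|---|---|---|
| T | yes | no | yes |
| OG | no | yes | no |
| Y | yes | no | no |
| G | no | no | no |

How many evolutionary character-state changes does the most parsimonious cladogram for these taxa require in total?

3

Character polarity is set by the outgroup: the derived state is whichever differs from the outgroup's state, so for II the derived state is 'no', and for the remaining characters it is 'yes'.
I (derived state 'yes') is shared by T and Y — a synapomorphy uniting that clade.
II (derived state 'no') is shared by all ingroup taxa — unites the whole ingroup.
III: derived state 'yes' in T only — an autapomorphy, so it tells us nothing about relationships among taxa.
Most parsimonious ingroup topology: ((Y,T),G).
Changes per character on this tree: I: 1; II: 1; III: 1.
Total = 3.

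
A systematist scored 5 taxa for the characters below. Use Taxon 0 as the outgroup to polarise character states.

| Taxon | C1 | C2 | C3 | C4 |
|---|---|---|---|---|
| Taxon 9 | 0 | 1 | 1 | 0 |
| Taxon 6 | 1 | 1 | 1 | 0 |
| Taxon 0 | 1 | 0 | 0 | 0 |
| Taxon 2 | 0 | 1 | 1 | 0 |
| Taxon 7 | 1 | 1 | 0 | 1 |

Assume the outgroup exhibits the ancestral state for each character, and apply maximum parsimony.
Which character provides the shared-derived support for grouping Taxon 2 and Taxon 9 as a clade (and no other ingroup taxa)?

C1

Character polarity is set by the outgroup: the derived state is whichever differs from the outgroup's state, so for C1 the derived state is '0', and for the remaining characters it is '1'.
C1 (derived state '0') is shared by Taxon 2 and Taxon 9 — a synapomorphy uniting that clade.
C2 (derived state '1') is shared by all ingroup taxa — unites the whole ingroup.
C3 (derived state '1') is shared by Taxon 2, Taxon 6, and Taxon 9 — a synapomorphy uniting that clade.
C4 (derived state '1') is unique to Taxon 7 (autapomorphy; uninformative for grouping).
Most parsimonious ingroup topology: (((Taxon 2,Taxon 9),Taxon 6),Taxon 7).
The clade {Taxon 2, Taxon 9} is supported by C1: its derived state '0' occurs in exactly those taxa and in no other taxon (including the outgroup).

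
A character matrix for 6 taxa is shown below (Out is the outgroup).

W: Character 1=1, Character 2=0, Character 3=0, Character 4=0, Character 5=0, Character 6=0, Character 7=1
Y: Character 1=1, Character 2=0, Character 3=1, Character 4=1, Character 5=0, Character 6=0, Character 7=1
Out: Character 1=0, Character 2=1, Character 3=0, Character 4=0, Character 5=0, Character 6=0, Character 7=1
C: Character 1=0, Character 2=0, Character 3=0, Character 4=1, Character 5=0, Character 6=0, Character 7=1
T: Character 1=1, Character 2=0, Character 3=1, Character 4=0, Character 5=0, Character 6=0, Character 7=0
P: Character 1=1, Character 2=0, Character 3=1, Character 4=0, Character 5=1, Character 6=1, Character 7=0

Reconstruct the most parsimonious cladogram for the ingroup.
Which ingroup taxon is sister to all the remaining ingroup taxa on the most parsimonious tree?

C

Character polarity is set by the outgroup: the derived state is whichever differs from the outgroup's state, so for Character 2, Character 7 the derived state is '0', and for the remaining characters it is '1'.
Only P, T, W, and Y show the derived state '1' for Character 1, supporting them as a clade.
All ingroup taxa share the derived state '0' for Character 2; it defines the ingroup but does not resolve relationships within it.
Character 3: derived state '1' in P, T, and Y only — synapomorphy for {P, T, Y}.
Character 4 groups C and Y, which is incompatible with the clades supported by the remaining characters; treating it as convergent (homoplasy) costs fewer steps than any alternative tree.
Character 5: derived state '1' in P only — an autapomorphy, so it tells us nothing about relationships among taxa.
Character 6 (derived state '1') is unique to P (autapomorphy; uninformative for grouping).
Character 7 (derived state '0') is shared by P and T — a synapomorphy uniting that clade.
Most parsimonious ingroup topology: (((Y,(P,T)),W),C).
C is sister to the clade containing all other ingroup taxa, so it is the earliest-diverging (most basal) ingroup lineage.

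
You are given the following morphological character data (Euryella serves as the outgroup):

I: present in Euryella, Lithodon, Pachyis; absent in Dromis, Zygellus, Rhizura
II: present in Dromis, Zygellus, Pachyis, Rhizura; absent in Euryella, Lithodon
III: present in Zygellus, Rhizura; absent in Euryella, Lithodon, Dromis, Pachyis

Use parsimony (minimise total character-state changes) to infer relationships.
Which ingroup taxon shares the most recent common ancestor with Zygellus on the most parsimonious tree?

Rhizura

Character polarity is set by the outgroup: the derived state is whichever differs from the outgroup's state, so for I the derived state is 'absent', and for the remaining characters it is 'present'.
I (derived state 'absent') is shared by Dromis, Rhizura, and Zygellus — a synapomorphy uniting that clade.
Only Dromis, Pachyis, Rhizura, and Zygellus show the derived state 'present' for II, supporting them as a clade.
Only Rhizura and Zygellus show the derived state 'present' for III, supporting them as a clade.
Most parsimonious ingroup topology: (Lithodon,((Dromis,(Zygellus,Rhizura)),Pachyis)).
Zygellus and Rhizura form a cherry on this tree, so they are sister taxa.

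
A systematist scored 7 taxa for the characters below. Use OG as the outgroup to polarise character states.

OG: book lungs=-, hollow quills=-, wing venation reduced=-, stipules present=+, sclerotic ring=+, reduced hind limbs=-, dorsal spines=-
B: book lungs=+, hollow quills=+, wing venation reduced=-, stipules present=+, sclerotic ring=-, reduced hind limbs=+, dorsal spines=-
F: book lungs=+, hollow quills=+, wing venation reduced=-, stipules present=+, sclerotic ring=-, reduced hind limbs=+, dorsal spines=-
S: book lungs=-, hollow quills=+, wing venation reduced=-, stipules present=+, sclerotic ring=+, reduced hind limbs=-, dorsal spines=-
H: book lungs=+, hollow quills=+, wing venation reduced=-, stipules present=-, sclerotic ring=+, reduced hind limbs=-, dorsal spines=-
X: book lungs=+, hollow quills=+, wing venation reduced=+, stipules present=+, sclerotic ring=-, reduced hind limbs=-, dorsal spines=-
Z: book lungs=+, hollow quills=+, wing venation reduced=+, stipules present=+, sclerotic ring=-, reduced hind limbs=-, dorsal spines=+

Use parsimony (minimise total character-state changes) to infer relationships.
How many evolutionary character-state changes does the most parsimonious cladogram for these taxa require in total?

7

Character polarity is set by the outgroup: the derived state is whichever differs from the outgroup's state, so for stipules present, sclerotic ring the derived state is '-', and for the remaining characters it is '+'.
Only B, F, H, X, and Z show the derived state '+' for book lungs, supporting them as a clade.
All ingroup taxa share the derived state '+' for hollow quills; it defines the ingroup but does not resolve relationships within it.
wing venation reduced: derived state '+' in X and Z only — synapomorphy for {X, Z}.
stipules present: derived state '-' in H only — an autapomorphy, so it tells us nothing about relationships among taxa.
sclerotic ring: derived state '-' in B, F, X, and Z only — synapomorphy for {B, F, X, Z}.
reduced hind limbs: derived state '+' in B and F only — synapomorphy for {B, F}.
dorsal spines (derived state '+') is unique to Z (autapomorphy; uninformative for grouping).
Most parsimonious ingroup topology: ((((B,F),(X,Z)),H),S).
Changes per character on this tree: book lungs: 1; hollow quills: 1; wing venation reduced: 1; stipules present: 1; sclerotic ring: 1; reduced hind limbs: 1; dorsal spines: 1.
Total = 7.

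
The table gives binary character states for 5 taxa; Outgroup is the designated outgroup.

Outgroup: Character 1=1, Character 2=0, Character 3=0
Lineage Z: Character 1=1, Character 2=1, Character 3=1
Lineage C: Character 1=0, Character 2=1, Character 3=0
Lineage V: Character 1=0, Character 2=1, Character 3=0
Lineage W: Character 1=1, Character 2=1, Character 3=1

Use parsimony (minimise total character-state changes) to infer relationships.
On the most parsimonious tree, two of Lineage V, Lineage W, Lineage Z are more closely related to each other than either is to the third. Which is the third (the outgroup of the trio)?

Lineage V

Character polarity is set by the outgroup: the derived state is whichever differs from the outgroup's state, so for Character 1 the derived state is '0', and for the remaining characters it is '1'.
Character 1 (derived state '0') is shared by Lineage C and Lineage V — a synapomorphy uniting that clade.
Character 2 (derived state '1') is shared by all ingroup taxa — unites the whole ingroup.
Only Lineage W and Lineage Z show the derived state '1' for Character 3, supporting them as a clade.
Most parsimonious ingroup topology: ((Lineage Z,Lineage W),(Lineage C,Lineage V)).
Lineage Z and Lineage W share a more recent common ancestor with each other than either does with Lineage V, so Lineage V is the least closely related of the three.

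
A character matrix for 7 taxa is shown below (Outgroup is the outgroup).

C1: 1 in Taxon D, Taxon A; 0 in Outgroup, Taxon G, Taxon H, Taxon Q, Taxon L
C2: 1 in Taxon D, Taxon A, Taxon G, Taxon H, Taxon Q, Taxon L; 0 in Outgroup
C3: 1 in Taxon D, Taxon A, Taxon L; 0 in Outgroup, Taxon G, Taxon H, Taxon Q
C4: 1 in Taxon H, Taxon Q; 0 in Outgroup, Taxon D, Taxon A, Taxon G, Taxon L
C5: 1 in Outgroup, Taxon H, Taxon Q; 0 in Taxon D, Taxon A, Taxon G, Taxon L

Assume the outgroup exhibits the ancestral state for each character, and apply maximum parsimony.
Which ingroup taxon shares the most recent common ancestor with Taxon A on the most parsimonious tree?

Taxon D

Character polarity is set by the outgroup: the derived state is whichever differs from the outgroup's state, so for C5 the derived state is '0', and for the remaining characters it is '1'.
C1 (derived state '1') is shared by Taxon A and Taxon D — a synapomorphy uniting that clade.
All ingroup taxa share the derived state '1' for C2; it defines the ingroup but does not resolve relationships within it.
Only Taxon A, Taxon D, and Taxon L show the derived state '1' for C3, supporting them as a clade.
C4: derived state '1' in Taxon H and Taxon Q only — synapomorphy for {Taxon H, Taxon Q}.
C5: derived state '0' in Taxon A, Taxon D, Taxon G, and Taxon L only — synapomorphy for {Taxon A, Taxon D, Taxon G, Taxon L}.
Most parsimonious ingroup topology: ((((Taxon D,Taxon A),Taxon L),Taxon G),(Taxon H,Taxon Q)).
Taxon A and Taxon D form a cherry on this tree, so they are sister taxa.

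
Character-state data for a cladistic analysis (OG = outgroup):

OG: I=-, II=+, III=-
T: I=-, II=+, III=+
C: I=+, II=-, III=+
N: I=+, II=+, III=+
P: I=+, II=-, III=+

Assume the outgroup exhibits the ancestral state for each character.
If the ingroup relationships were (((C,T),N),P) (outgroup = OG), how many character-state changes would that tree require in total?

Map each character onto (((C,T),N),P) (rooted by OG) and count the minimum state changes it requires (Fitch parsimony):
I: 2; II: 2; III: 1.
Total tree length = 5.

5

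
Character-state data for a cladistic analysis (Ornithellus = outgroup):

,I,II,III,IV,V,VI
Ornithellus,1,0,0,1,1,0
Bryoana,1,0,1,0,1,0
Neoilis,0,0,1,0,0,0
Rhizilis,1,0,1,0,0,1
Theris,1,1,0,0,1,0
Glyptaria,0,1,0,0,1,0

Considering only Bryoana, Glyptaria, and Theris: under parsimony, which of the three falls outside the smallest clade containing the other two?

Bryoana

Character polarity is set by the outgroup: the derived state is whichever differs from the outgroup's state, so for I, IV, V the derived state is '0', and for the remaining characters it is '1'.
I groups Glyptaria and Neoilis, which is incompatible with the clades supported by the remaining characters; treating it as convergent (homoplasy) costs fewer steps than any alternative tree.
II: derived state '1' in Glyptaria and Theris only — synapomorphy for {Glyptaria, Theris}.
III (derived state '1') is shared by Bryoana, Neoilis, and Rhizilis — a synapomorphy uniting that clade.
IV (derived state '0') is shared by all ingroup taxa — unites the whole ingroup.
Only Neoilis and Rhizilis show the derived state '0' for V, supporting them as a clade.
VI: derived state '1' in Rhizilis only — an autapomorphy, so it tells us nothing about relationships among taxa.
Most parsimonious ingroup topology: ((Bryoana,(Neoilis,Rhizilis)),(Theris,Glyptaria)).
Glyptaria and Theris share a more recent common ancestor with each other than either does with Bryoana, so Bryoana is the least closely related of the three.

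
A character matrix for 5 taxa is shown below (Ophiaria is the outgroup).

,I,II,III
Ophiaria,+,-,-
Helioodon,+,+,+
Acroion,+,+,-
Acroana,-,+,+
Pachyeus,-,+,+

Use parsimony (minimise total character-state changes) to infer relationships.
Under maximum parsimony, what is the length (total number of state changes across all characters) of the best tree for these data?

Character polarity is set by the outgroup: the derived state is whichever differs from the outgroup's state, so for I the derived state is '-', and for the remaining characters it is '+'.
I: derived state '-' in Acroana and Pachyeus only — synapomorphy for {Acroana, Pachyeus}.
II (derived state '+') is shared by all ingroup taxa — unites the whole ingroup.
Only Acroana, Helioodon, and Pachyeus show the derived state '+' for III, supporting them as a clade.
Most parsimonious ingroup topology: ((Helioodon,(Acroana,Pachyeus)),Acroion).
Changes per character on this tree: I: 1; II: 1; III: 1.
Total = 3.

3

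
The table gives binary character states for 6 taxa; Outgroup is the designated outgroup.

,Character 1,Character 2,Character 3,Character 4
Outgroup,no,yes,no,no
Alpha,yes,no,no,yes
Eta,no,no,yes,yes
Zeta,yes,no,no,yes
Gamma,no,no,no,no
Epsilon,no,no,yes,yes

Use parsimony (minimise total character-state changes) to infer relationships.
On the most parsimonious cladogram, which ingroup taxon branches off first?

Character polarity is set by the outgroup: the derived state is whichever differs from the outgroup's state, so for Character 2 the derived state is 'no', and for the remaining characters it is 'yes'.
Character 1 (derived state 'yes') is shared by Alpha and Zeta — a synapomorphy uniting that clade.
All ingroup taxa share the derived state 'no' for Character 2; it defines the ingroup but does not resolve relationships within it.
Character 3: derived state 'yes' in Epsilon and Eta only — synapomorphy for {Epsilon, Eta}.
Character 4: derived state 'yes' in Alpha, Epsilon, Eta, and Zeta only — synapomorphy for {Alpha, Epsilon, Eta, Zeta}.
Most parsimonious ingroup topology: (((Alpha,Zeta),(Eta,Epsilon)),Gamma).
Gamma is sister to the clade containing all other ingroup taxa, so it is the earliest-diverging (most basal) ingroup lineage.

Gamma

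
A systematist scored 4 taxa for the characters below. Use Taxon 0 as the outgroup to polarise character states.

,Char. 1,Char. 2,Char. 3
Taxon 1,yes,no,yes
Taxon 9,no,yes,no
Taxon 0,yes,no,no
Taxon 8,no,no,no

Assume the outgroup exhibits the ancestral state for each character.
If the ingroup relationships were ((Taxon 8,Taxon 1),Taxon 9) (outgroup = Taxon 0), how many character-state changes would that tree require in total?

4

Map each character onto ((Taxon 8,Taxon 1),Taxon 9) (rooted by Taxon 0) and count the minimum state changes it requires (Fitch parsimony):
Char. 1: 2; Char. 2: 1; Char. 3: 1.
Total tree length = 4.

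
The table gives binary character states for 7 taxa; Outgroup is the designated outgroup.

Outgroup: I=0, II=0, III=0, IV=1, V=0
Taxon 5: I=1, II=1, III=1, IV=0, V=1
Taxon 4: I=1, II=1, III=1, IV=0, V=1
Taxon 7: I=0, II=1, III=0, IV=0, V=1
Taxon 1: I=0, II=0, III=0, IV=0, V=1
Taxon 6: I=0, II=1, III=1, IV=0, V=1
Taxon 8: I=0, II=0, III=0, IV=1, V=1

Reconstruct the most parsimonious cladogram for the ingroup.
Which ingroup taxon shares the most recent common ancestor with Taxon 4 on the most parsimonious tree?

Character polarity is set by the outgroup: the derived state is whichever differs from the outgroup's state, so for IV the derived state is '0', and for the remaining characters it is '1'.
I: derived state '1' in Taxon 4 and Taxon 5 only — synapomorphy for {Taxon 4, Taxon 5}.
II (derived state '1') is shared by Taxon 4, Taxon 5, Taxon 6, and Taxon 7 — a synapomorphy uniting that clade.
III (derived state '1') is shared by Taxon 4, Taxon 5, and Taxon 6 — a synapomorphy uniting that clade.
IV (derived state '0') is shared by Taxon 1, Taxon 4, Taxon 5, Taxon 6, and Taxon 7 — a synapomorphy uniting that clade.
V (derived state '1') is shared by all ingroup taxa — unites the whole ingroup.
Most parsimonious ingroup topology: (((((Taxon 5,Taxon 4),Taxon 6),Taxon 7),Taxon 1),Taxon 8).
Taxon 4 and Taxon 5 form a cherry on this tree, so they are sister taxa.

Taxon 5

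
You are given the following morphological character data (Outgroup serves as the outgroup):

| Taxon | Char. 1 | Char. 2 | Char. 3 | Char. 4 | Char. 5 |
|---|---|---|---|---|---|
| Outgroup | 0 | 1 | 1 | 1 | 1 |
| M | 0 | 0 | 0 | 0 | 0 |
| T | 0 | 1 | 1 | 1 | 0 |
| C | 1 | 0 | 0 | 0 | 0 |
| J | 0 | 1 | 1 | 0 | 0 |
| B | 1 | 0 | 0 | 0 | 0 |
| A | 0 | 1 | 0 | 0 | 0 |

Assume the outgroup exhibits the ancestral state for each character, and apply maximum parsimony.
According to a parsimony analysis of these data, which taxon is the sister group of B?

Character polarity is set by the outgroup: the derived state is whichever differs from the outgroup's state, so for Char. 2, Char. 3, Char. 4, Char. 5 the derived state is '0', and for the remaining characters it is '1'.
Char. 1: derived state '1' in B and C only — synapomorphy for {B, C}.
Only B, C, and M show the derived state '0' for Char. 2, supporting them as a clade.
Char. 3: derived state '0' in A, B, C, and M only — synapomorphy for {A, B, C, M}.
Char. 4 (derived state '0') is shared by A, B, C, J, and M — a synapomorphy uniting that clade.
Char. 5 (derived state '0') is shared by all ingroup taxa — unites the whole ingroup.
Most parsimonious ingroup topology: ((((M,(C,B)),A),J),T).
B and C form a cherry on this tree, so they are sister taxa.

C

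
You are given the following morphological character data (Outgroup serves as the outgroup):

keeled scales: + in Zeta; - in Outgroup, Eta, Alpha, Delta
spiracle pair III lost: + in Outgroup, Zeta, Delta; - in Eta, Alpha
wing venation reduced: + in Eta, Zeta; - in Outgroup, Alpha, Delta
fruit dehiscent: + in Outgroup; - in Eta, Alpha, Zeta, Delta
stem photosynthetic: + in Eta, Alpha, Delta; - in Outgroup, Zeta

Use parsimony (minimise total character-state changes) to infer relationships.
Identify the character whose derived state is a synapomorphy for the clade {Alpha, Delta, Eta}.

Character polarity is set by the outgroup: the derived state is whichever differs from the outgroup's state, so for spiracle pair III lost, fruit dehiscent the derived state is '-', and for the remaining characters it is '+'.
keeled scales: derived state '+' in Zeta only — an autapomorphy, so it tells us nothing about relationships among taxa.
spiracle pair III lost (derived state '-') is shared by Alpha and Eta — a synapomorphy uniting that clade.
wing venation reduced groups Eta and Zeta, which is incompatible with the clades supported by the remaining characters; treating it as convergent (homoplasy) costs fewer steps than any alternative tree.
All ingroup taxa share the derived state '-' for fruit dehiscent; it defines the ingroup but does not resolve relationships within it.
Only Alpha, Delta, and Eta show the derived state '+' for stem photosynthetic, supporting them as a clade.
Most parsimonious ingroup topology: (((Eta,Alpha),Delta),Zeta).
The clade {Alpha, Delta, Eta} is supported by stem photosynthetic: its derived state '+' occurs in exactly those taxa and in no other taxon (including the outgroup).

stem photosynthetic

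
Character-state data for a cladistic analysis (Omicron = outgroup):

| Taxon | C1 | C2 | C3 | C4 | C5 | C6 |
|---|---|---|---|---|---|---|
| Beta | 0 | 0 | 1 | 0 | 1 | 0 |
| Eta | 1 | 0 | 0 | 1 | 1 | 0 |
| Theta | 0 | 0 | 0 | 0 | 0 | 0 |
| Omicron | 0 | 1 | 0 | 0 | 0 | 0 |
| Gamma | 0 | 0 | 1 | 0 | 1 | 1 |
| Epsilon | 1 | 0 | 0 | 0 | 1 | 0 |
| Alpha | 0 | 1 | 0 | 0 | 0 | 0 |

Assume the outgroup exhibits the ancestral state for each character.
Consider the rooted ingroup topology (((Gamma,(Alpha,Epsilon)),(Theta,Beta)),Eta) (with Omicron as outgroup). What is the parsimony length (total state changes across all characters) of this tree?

11

Map each character onto (((Gamma,(Alpha,Epsilon)),(Theta,Beta)),Eta) (rooted by Omicron) and count the minimum state changes it requires (Fitch parsimony):
C1: 2; C2: 2; C3: 2; C4: 1; C5: 3; C6: 1.
Total tree length = 11.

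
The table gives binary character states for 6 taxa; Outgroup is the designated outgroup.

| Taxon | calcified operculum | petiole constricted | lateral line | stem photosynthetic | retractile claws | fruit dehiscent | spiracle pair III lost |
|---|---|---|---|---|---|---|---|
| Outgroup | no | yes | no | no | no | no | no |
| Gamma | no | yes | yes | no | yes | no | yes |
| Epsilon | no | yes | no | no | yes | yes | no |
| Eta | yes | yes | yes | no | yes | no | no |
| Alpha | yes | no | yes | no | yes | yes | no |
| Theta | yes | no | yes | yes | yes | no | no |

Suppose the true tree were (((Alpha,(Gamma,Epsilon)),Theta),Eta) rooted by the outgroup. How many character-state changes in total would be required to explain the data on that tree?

Map each character onto (((Alpha,(Gamma,Epsilon)),Theta),Eta) (rooted by Outgroup) and count the minimum state changes it requires (Fitch parsimony):
calcified operculum: 2; petiole constricted: 2; lateral line: 2; stem photosynthetic: 1; retractile claws: 1; fruit dehiscent: 2; spiracle pair III lost: 1.
Total tree length = 11.

11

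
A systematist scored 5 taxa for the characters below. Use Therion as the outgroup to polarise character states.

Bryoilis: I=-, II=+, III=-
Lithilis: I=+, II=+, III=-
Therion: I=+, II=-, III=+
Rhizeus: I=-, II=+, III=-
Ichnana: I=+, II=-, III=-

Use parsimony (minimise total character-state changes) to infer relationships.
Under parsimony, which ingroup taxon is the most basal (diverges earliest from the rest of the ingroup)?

Character polarity is set by the outgroup: the derived state is whichever differs from the outgroup's state, so for I, III the derived state is '-', and for the remaining characters it is '+'.
I: derived state '-' in Bryoilis and Rhizeus only — synapomorphy for {Bryoilis, Rhizeus}.
II (derived state '+') is shared by Bryoilis, Lithilis, and Rhizeus — a synapomorphy uniting that clade.
III (derived state '-') is shared by all ingroup taxa — unites the whole ingroup.
Most parsimonious ingroup topology: ((Lithilis,(Rhizeus,Bryoilis)),Ichnana).
Ichnana is sister to the clade containing all other ingroup taxa, so it is the earliest-diverging (most basal) ingroup lineage.

Ichnana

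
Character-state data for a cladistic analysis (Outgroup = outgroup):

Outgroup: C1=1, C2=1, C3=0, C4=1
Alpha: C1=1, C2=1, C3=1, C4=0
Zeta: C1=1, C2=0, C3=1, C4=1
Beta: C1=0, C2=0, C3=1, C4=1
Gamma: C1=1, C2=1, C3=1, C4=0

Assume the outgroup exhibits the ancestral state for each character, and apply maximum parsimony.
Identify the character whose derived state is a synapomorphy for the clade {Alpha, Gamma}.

Character polarity is set by the outgroup: the derived state is whichever differs from the outgroup's state, so for C1, C2, C4 the derived state is '0', and for the remaining characters it is '1'.
C1 (derived state '0') is unique to Beta (autapomorphy; uninformative for grouping).
C2: derived state '0' in Beta and Zeta only — synapomorphy for {Beta, Zeta}.
All ingroup taxa share the derived state '1' for C3; it defines the ingroup but does not resolve relationships within it.
C4: derived state '0' in Alpha and Gamma only — synapomorphy for {Alpha, Gamma}.
Most parsimonious ingroup topology: ((Alpha,Gamma),(Zeta,Beta)).
The clade {Alpha, Gamma} is supported by C4: its derived state '0' occurs in exactly those taxa and in no other taxon (including the outgroup).

C4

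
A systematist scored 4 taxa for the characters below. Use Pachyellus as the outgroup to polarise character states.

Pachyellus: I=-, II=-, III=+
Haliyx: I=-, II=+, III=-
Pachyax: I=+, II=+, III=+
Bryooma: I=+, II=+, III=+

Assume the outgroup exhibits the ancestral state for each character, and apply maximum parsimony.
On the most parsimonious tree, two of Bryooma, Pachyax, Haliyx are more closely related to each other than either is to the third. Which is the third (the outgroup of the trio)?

Character polarity is set by the outgroup: the derived state is whichever differs from the outgroup's state, so for III the derived state is '-', and for the remaining characters it is '+'.
I (derived state '+') is shared by Bryooma and Pachyax — a synapomorphy uniting that clade.
II (derived state '+') is shared by all ingroup taxa — unites the whole ingroup.
III (derived state '-') is unique to Haliyx (autapomorphy; uninformative for grouping).
Most parsimonious ingroup topology: (Haliyx,(Pachyax,Bryooma)).
Pachyax and Bryooma share a more recent common ancestor with each other than either does with Haliyx, so Haliyx is the least closely related of the three.

Haliyx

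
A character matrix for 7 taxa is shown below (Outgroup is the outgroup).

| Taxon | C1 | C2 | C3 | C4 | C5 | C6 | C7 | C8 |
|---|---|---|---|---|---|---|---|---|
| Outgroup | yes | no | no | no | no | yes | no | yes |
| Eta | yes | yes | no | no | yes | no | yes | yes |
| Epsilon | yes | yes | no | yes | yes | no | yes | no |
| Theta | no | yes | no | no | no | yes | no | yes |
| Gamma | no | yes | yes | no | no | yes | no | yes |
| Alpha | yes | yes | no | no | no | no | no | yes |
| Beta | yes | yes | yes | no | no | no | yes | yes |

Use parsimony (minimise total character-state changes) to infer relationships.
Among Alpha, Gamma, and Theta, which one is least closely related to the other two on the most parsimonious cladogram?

Alpha

Character polarity is set by the outgroup: the derived state is whichever differs from the outgroup's state, so for C1, C6, C8 the derived state is 'no', and for the remaining characters it is 'yes'.
C1: derived state 'no' in Gamma and Theta only — synapomorphy for {Gamma, Theta}.
C2 (derived state 'yes') is shared by all ingroup taxa — unites the whole ingroup.
C3 groups Beta and Gamma, which is incompatible with the clades supported by the remaining characters; treating it as convergent (homoplasy) costs fewer steps than any alternative tree.
C4 (derived state 'yes') is unique to Epsilon (autapomorphy; uninformative for grouping).
C5 (derived state 'yes') is shared by Epsilon and Eta — a synapomorphy uniting that clade.
Only Alpha, Beta, Epsilon, and Eta show the derived state 'no' for C6, supporting them as a clade.
C7 (derived state 'yes') is shared by Beta, Epsilon, and Eta — a synapomorphy uniting that clade.
C8 (derived state 'no') is unique to Epsilon (autapomorphy; uninformative for grouping).
Most parsimonious ingroup topology: ((((Eta,Epsilon),Beta),Alpha),(Theta,Gamma)).
Theta and Gamma share a more recent common ancestor with each other than either does with Alpha, so Alpha is the least closely related of the three.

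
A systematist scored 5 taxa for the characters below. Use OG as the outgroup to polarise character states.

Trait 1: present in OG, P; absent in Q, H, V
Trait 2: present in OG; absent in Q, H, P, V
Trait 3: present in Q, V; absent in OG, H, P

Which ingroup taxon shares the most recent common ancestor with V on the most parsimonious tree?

Character polarity is set by the outgroup: the derived state is whichever differs from the outgroup's state, so for Trait 1, Trait 2 the derived state is 'absent', and for the remaining characters it is 'present'.
Trait 1 (derived state 'absent') is shared by H, Q, and V — a synapomorphy uniting that clade.
Trait 2 (derived state 'absent') is shared by all ingroup taxa — unites the whole ingroup.
Only Q and V show the derived state 'present' for Trait 3, supporting them as a clade.
Most parsimonious ingroup topology: (((Q,V),H),P).
V and Q form a cherry on this tree, so they are sister taxa.

Q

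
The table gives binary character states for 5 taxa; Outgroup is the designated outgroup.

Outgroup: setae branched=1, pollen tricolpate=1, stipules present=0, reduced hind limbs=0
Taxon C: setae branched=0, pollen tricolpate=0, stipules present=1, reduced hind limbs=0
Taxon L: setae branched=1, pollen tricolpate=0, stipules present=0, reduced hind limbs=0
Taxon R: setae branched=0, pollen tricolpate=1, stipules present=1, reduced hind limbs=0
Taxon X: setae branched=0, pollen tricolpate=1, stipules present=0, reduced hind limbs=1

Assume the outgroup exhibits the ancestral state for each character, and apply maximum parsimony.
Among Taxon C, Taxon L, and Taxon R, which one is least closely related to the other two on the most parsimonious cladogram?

Taxon L

Character polarity is set by the outgroup: the derived state is whichever differs from the outgroup's state, so for setae branched, pollen tricolpate the derived state is '0', and for the remaining characters it is '1'.
setae branched (derived state '0') is shared by Taxon C, Taxon R, and Taxon X — a synapomorphy uniting that clade.
pollen tricolpate (state '0') occurs in Taxon C and Taxon L but conflicts with the nesting implied by the other characters — most parsimoniously interpreted as homoplasy.
stipules present: derived state '1' in Taxon C and Taxon R only — synapomorphy for {Taxon C, Taxon R}.
reduced hind limbs: derived state '1' in Taxon X only — an autapomorphy, so it tells us nothing about relationships among taxa.
Most parsimonious ingroup topology: (((Taxon C,Taxon R),Taxon X),Taxon L).
Taxon R and Taxon C share a more recent common ancestor with each other than either does with Taxon L, so Taxon L is the least closely related of the three.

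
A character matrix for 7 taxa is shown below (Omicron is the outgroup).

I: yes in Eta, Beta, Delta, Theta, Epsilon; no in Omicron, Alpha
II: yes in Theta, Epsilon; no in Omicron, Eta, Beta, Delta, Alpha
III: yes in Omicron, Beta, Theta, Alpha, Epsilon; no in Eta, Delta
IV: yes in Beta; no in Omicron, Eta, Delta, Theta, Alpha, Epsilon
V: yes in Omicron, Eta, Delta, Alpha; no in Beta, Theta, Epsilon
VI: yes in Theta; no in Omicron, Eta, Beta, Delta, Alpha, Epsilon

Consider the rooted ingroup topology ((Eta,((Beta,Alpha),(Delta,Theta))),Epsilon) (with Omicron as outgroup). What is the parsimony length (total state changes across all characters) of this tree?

11

Map each character onto ((Eta,((Beta,Alpha),(Delta,Theta))),Epsilon) (rooted by Omicron) and count the minimum state changes it requires (Fitch parsimony):
I: 2; II: 2; III: 2; IV: 1; V: 3; VI: 1.
Total tree length = 11.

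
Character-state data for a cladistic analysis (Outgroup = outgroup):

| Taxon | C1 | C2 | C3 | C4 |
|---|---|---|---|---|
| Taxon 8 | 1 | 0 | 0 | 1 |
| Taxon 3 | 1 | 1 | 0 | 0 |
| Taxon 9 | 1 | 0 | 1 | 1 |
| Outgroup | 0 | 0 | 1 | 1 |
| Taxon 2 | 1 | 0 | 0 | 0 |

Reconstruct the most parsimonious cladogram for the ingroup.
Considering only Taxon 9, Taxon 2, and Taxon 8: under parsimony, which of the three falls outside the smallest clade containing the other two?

Taxon 9

Character polarity is set by the outgroup: the derived state is whichever differs from the outgroup's state, so for C3, C4 the derived state is '0', and for the remaining characters it is '1'.
All ingroup taxa share the derived state '1' for C1; it defines the ingroup but does not resolve relationships within it.
C2 (derived state '1') is unique to Taxon 3 (autapomorphy; uninformative for grouping).
Only Taxon 2, Taxon 3, and Taxon 8 show the derived state '0' for C3, supporting them as a clade.
C4 (derived state '0') is shared by Taxon 2 and Taxon 3 — a synapomorphy uniting that clade.
Most parsimonious ingroup topology: ((Taxon 8,(Taxon 3,Taxon 2)),Taxon 9).
Taxon 2 and Taxon 8 share a more recent common ancestor with each other than either does with Taxon 9, so Taxon 9 is the least closely related of the three.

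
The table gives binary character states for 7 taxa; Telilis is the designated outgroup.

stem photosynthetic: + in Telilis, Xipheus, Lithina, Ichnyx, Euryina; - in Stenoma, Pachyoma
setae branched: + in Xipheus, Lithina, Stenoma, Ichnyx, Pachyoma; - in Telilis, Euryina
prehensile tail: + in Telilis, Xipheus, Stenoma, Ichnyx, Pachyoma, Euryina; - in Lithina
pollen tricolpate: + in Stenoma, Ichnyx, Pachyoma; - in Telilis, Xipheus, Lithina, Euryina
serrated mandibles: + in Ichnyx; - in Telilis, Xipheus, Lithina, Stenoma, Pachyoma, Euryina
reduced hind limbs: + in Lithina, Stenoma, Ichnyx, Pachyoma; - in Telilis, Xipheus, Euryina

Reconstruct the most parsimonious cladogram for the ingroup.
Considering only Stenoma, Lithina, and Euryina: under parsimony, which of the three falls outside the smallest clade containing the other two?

Euryina

Character polarity is set by the outgroup: the derived state is whichever differs from the outgroup's state, so for stem photosynthetic, prehensile tail the derived state is '-', and for the remaining characters it is '+'.
stem photosynthetic (derived state '-') is shared by Pachyoma and Stenoma — a synapomorphy uniting that clade.
Only Ichnyx, Lithina, Pachyoma, Stenoma, and Xipheus show the derived state '+' for setae branched, supporting them as a clade.
prehensile tail: derived state '-' in Lithina only — an autapomorphy, so it tells us nothing about relationships among taxa.
pollen tricolpate (derived state '+') is shared by Ichnyx, Pachyoma, and Stenoma — a synapomorphy uniting that clade.
serrated mandibles (derived state '+') is unique to Ichnyx (autapomorphy; uninformative for grouping).
reduced hind limbs (derived state '+') is shared by Ichnyx, Lithina, Pachyoma, and Stenoma — a synapomorphy uniting that clade.
Most parsimonious ingroup topology: ((Xipheus,(Lithina,((Stenoma,Pachyoma),Ichnyx))),Euryina).
Lithina and Stenoma share a more recent common ancestor with each other than either does with Euryina, so Euryina is the least closely related of the three.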